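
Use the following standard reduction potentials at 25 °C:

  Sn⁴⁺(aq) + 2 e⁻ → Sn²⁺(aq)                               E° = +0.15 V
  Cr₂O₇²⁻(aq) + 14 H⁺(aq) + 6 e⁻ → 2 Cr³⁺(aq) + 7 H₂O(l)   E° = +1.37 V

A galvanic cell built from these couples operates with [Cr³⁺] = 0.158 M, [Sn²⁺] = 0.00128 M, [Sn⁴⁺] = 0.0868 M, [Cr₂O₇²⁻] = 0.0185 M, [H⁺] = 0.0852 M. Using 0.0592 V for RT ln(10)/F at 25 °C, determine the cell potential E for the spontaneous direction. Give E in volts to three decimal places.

+1.017 V

Cr₂O₇²⁻/Cr³⁺ is the cathode (higher E°), Sn⁴⁺/Sn²⁺ the anode: E°cell = +1.37 − (+0.15) = +1.22 V, n = 6.
Overall: Cr₂O₇²⁻(aq) + 14 H⁺(aq) + 3 Sn²⁺(aq) → 2 Cr³⁺(aq) + 7 H₂O(l) + 3 Sn⁴⁺(aq)
Q = [Cr³⁺]^2·[Sn⁴⁺]^3 / ([Cr₂O₇²⁻]·[H⁺]^14·[Sn²⁺]^3); log Q = 20.598.
E = E° − (0.0592/n) log Q = +1.22 − (0.0592/6)(20.598) = +1.017 V.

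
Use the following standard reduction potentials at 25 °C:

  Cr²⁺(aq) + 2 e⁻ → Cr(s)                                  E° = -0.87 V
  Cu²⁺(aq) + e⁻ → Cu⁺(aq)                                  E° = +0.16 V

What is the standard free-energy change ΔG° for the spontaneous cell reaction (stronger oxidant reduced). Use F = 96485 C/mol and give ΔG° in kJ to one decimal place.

Cu²⁺/Cu⁺ (E° = +0.16 V) is the cathode; Cr²⁺/Cr (E° = -0.87 V) is the anode, so E°cell = +1.03 V.
Balancing electrons gives n = 2 (lcm of 1 and 2).
ΔG° = −nFE° = −(2)(96485)(+1.03) = -198,759 J = -198.8 kJ.

-198.8 kJ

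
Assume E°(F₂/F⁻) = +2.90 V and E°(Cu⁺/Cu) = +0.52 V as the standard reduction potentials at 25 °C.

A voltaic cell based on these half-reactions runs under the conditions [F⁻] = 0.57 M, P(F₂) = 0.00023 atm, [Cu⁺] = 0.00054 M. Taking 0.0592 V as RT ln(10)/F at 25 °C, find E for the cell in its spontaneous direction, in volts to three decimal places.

F₂/F⁻ is the cathode (higher E°), Cu⁺/Cu the anode: E°cell = +2.90 − (+0.52) = +2.38 V, n = 2.
Overall: F₂(g) + 2 Cu(s) → 2 F⁻(aq) + 2 Cu⁺(aq)
Q = [F⁻]^2·[Cu⁺]^2 / (P(F₂)); log Q = -3.385.
E = E° − (0.0592/n) log Q = +2.38 − (0.0592/2)(-3.385) = +2.480 V.

+2.480 V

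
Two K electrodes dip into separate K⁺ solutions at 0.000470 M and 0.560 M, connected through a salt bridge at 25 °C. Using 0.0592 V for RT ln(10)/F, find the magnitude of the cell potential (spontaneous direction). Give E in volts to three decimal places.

For a concentration cell E°cell = 0. The 0.560 M side is the cathode (reduction is favoured where [K⁺] is higher).
With n = 1, E = −(0.0592/1) log([K⁺]ₐₙ/[K⁺]꜀ₐₜ) = −(0.0592/1) log(0.00047/0.56) = −(0.0592/1)(-3.076) = +0.182 V.

+0.182 V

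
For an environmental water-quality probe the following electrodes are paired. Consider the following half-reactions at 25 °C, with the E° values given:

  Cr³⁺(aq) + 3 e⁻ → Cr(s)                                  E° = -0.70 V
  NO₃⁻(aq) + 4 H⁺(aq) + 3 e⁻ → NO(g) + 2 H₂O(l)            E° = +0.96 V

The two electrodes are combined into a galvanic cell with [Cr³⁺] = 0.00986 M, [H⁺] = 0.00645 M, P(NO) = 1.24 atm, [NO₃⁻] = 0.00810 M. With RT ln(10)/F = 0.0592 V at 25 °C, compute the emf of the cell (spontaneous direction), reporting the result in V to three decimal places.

NO₃⁻/NO is the cathode (higher E°), Cr³⁺/Cr the anode: E°cell = +0.96 − (-0.70) = +1.66 V, n = 3.
Overall: NO₃⁻(aq) + 4 H⁺(aq) + Cr(s) → NO(g) + 2 H₂O(l) + Cr³⁺(aq)
Q = P(NO)·[Cr³⁺] / ([NO₃⁻]·[H⁺]^4); log Q = 8.941.
E = E° − (0.0592/n) log Q = +1.66 − (0.0592/3)(8.941) = +1.484 V.

+1.484 V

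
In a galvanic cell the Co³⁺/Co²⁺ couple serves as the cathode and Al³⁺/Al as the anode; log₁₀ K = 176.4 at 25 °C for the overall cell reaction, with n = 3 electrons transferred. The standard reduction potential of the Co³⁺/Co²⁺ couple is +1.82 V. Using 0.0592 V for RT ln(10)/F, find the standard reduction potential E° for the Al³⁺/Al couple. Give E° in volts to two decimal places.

-1.66 V

E°cell = (0.0592/n)·log K = (0.0592/3)(176.4) = +3.481 V.
Since Co³⁺/Co²⁺ is the cathode and Al³⁺/Al the anode, E°cell = E°(Co³⁺/Co²⁺) − E°(Al³⁺/Al).
So E°(Al³⁺/Al) = E°(Co³⁺/Co²⁺) − E°cell = (+1.82) − (+3.481) = -1.66 V.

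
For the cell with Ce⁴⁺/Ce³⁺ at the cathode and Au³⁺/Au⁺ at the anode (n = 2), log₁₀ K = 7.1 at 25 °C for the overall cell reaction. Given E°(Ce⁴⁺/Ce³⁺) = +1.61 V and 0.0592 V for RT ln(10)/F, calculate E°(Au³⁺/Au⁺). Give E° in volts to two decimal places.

E°cell = (0.0592/n)·log K = (0.0592/2)(7.1) = +0.210 V.
Since Ce⁴⁺/Ce³⁺ is the cathode and Au³⁺/Au⁺ the anode, E°cell = E°(Ce⁴⁺/Ce³⁺) − E°(Au³⁺/Au⁺).
So E°(Au³⁺/Au⁺) = E°(Ce⁴⁺/Ce³⁺) − E°cell = (+1.61) − (+0.210) = +1.40 V.

+1.40 V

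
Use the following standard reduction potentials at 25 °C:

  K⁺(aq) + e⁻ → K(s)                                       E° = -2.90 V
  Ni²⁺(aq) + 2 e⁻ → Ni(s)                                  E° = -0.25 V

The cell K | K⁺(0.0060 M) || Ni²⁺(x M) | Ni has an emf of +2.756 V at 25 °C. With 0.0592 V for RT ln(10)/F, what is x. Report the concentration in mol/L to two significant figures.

0.14 M

Ni²⁺/Ni is the cathode, K⁺/K the anode: E°cell = +2.65 V, n = 2.
Overall reaction: Ni²⁺(aq) + 2 K(s) → Ni(s) + 2 K⁺(aq); Q = [K⁺]^2/[Ni²⁺]^1.
From E = E° − (0.0592/n) log Q: log Q = (E° − E)·n/0.0592 = (+2.65 − (+2.756))·2/0.0592 = -3.5811.
So 1·log[Ni²⁺] = 2·log(0.006) − log Q = -4.4437 − (-3.5811) = -0.8626; [Ni²⁺] = 10^(-0.8626) ≈ 0.14 M.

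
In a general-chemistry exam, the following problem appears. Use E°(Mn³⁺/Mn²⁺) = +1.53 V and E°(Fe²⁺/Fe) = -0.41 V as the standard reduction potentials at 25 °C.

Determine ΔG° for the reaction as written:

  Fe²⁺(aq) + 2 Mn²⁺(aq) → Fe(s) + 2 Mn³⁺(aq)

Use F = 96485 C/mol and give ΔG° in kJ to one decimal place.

As written, Fe²⁺/Fe is reduced (cathode) and Mn³⁺/Mn²⁺ is oxidised (anode), so E°cell = (-0.41) − (+1.53) = -1.94 V.
Balancing electrons gives n = 2.
ΔG° = −nFE° = −(2)(96485)(-1.94) = 374,362 J = +374.4 kJ.

+374.4 kJ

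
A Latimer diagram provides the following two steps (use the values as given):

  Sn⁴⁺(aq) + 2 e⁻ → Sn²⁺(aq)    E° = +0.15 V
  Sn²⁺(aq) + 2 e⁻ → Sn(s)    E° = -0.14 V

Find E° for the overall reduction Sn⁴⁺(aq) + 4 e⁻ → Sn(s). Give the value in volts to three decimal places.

+0.005 V

Adding the free-energy changes (−nFE°) of the two steps gives −n₃FE°₃ = −n₁FE°₁ − n₂FE°₂.
E°₃ = (2×+0.15 + 2×-0.14) / 4 = (+0.020) / 4 = +0.005 V.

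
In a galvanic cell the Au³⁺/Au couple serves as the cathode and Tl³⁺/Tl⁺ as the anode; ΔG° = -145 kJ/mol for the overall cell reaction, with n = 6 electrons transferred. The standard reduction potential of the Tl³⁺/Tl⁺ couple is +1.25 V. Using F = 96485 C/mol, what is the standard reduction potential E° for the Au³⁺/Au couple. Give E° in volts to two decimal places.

E°cell = −ΔG°/(nF) = −(-145×10³)/((6)(96485)) = +0.250 V.
Since Au³⁺/Au is the cathode and Tl³⁺/Tl⁺ the anode, E°cell = E°(Au³⁺/Au) − E°(Tl³⁺/Tl⁺).
So E°(Au³⁺/Au) = E°cell + E°(Tl³⁺/Tl⁺) = +0.250 + (+1.25) = +1.50 V.

+1.50 V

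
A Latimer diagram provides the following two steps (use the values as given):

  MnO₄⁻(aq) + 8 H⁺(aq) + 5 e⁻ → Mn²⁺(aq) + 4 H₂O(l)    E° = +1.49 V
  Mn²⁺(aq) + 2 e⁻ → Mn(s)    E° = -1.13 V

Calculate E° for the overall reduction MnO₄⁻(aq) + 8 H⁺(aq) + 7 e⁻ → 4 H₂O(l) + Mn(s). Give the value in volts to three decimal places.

Adding the free-energy changes (−nFE°) of the two steps gives −n₃FE°₃ = −n₁FE°₁ − n₂FE°₂.
E°₃ = (5×+1.49 + 2×-1.13) / 7 = (+5.190) / 7 = +0.741 V.

+0.741 V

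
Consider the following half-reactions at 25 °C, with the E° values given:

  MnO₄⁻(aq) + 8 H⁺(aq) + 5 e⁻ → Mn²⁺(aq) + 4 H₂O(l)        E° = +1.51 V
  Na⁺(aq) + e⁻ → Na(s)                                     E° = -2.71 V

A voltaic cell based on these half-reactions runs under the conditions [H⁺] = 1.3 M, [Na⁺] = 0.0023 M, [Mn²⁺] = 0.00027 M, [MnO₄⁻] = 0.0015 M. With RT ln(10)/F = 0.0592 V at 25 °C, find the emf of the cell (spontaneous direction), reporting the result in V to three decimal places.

+4.396 V

MnO₄⁻/Mn²⁺ is the cathode (higher E°), Na⁺/Na the anode: E°cell = +1.51 − (-2.71) = +4.22 V, n = 5.
Overall: MnO₄⁻(aq) + 8 H⁺(aq) + 5 Na(s) → Mn²⁺(aq) + 4 H₂O(l) + 5 Na⁺(aq)
Q = [Mn²⁺]·[Na⁺]^5 / ([MnO₄⁻]·[H⁺]^8); log Q = -14.848.
E = E° − (0.0592/n) log Q = +4.22 − (0.0592/5)(-14.848) = +4.396 V.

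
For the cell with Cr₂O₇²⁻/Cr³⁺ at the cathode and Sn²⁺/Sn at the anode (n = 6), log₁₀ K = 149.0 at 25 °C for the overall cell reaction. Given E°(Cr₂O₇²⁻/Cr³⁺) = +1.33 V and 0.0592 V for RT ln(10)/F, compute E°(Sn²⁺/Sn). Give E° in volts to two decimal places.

E°cell = (0.0592/n)·log K = (0.0592/6)(149.0) = +1.470 V.
Since Cr₂O₇²⁻/Cr³⁺ is the cathode and Sn²⁺/Sn the anode, E°cell = E°(Cr₂O₇²⁻/Cr³⁺) − E°(Sn²⁺/Sn).
So E°(Sn²⁺/Sn) = E°(Cr₂O₇²⁻/Cr³⁺) − E°cell = (+1.33) − (+1.470) = -0.14 V.

-0.14 V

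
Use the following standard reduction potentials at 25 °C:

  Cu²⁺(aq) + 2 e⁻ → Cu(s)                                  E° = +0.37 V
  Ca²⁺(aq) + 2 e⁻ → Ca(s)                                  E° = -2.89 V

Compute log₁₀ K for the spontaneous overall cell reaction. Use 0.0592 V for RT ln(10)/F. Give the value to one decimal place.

Cathode: Cu²⁺/Cu; anode: Ca²⁺/Ca. E°cell = +3.26 V, n = 2.
log K = nE°cell / 0.0592 = (2)(+3.26) / 0.0592 = 110.1.

110.1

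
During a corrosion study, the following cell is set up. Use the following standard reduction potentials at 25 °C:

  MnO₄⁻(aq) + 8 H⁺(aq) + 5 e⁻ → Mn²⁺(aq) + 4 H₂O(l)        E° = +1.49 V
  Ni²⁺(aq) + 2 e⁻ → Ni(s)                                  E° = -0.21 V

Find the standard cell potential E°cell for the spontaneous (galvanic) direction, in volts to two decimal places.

The MnO₄⁻/Mn²⁺ couple has the higher reduction potential, so it is the cathode; Ni²⁺/Ni is oxidised at the anode.
E°cell = E°(cathode) − E°(anode) = (+1.49) − (-0.21) = +1.70 V.

+1.70 V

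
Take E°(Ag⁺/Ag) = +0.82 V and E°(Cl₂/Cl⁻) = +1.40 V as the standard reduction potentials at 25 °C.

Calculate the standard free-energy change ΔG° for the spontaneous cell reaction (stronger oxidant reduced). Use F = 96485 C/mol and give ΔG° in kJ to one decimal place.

-111.9 kJ

Cl₂/Cl⁻ (E° = +1.40 V) is the cathode; Ag⁺/Ag (E° = +0.82 V) is the anode, so E°cell = +0.58 V.
Balancing electrons gives n = 2 (lcm of 2 and 1).
ΔG° = −nFE° = −(2)(96485)(+0.58) = -111,923 J = -111.9 kJ.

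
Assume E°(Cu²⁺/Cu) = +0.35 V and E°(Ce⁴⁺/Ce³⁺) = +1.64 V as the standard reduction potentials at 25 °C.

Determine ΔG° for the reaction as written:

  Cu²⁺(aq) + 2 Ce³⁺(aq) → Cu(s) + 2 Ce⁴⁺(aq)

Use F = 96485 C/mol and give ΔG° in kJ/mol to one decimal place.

As written, Cu²⁺/Cu is reduced (cathode) and Ce⁴⁺/Ce³⁺ is oxidised (anode), so E°cell = (+0.35) − (+1.64) = -1.29 V.
Balancing electrons gives n = 2.
ΔG° = −nFE° = −(2)(96485)(-1.29) = 248,931 J = +248.9 kJ/mol.

+248.9 kJ/mol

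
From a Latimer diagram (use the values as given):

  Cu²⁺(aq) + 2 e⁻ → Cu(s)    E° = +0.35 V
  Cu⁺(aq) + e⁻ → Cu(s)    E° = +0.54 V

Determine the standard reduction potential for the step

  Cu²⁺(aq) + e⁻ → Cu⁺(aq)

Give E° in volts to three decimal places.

+0.160 V

Sequential free energies add, so n₃E°₃ = n₁E°₁ + n₂E°₂.
With n₃ = 2, and the known step contributing 1×(+0.54) V, the unknown satisfies 1·E° = 2×(+0.35) − 1×(+0.54) = +0.160.
E° = +0.160 / 1 = +0.160 V.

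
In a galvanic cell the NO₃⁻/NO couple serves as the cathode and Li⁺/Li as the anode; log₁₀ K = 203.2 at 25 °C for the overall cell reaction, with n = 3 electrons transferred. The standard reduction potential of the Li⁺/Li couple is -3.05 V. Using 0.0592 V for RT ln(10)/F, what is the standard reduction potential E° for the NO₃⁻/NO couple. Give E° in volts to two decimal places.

+0.96 V

E°cell = (0.0592/n)·log K = (0.0592/3)(203.2) = +4.010 V.
Since NO₃⁻/NO is the cathode and Li⁺/Li the anode, E°cell = E°(NO₃⁻/NO) − E°(Li⁺/Li).
So E°(NO₃⁻/NO) = E°cell + E°(Li⁺/Li) = +4.010 + (-3.05) = +0.96 V.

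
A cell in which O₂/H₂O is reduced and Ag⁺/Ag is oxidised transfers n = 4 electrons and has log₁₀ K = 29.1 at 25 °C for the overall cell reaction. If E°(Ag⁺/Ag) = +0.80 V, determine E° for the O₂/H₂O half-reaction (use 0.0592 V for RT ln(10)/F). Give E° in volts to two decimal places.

E°cell = (0.0592/n)·log K = (0.0592/4)(29.1) = +0.431 V.
Since O₂/H₂O is the cathode and Ag⁺/Ag the anode, E°cell = E°(O₂/H₂O) − E°(Ag⁺/Ag).
So E°(O₂/H₂O) = E°cell + E°(Ag⁺/Ag) = +0.431 + (+0.80) = +1.23 V.

+1.23 V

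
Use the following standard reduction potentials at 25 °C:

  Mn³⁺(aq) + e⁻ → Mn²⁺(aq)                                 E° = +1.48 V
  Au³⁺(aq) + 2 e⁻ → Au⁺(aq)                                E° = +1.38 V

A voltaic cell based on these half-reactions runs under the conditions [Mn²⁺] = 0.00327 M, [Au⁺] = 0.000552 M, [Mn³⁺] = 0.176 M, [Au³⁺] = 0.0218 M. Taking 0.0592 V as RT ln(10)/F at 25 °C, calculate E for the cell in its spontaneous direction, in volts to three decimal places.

+0.155 V

Mn³⁺/Mn²⁺ is the cathode (higher E°), Au³⁺/Au⁺ the anode: E°cell = +1.48 − (+1.38) = +0.10 V, n = 2.
Overall: 2 Mn³⁺(aq) + Au⁺(aq) → 2 Mn²⁺(aq) + Au³⁺(aq)
Q = [Mn²⁺]^2·[Au³⁺] / ([Mn³⁺]^2·[Au⁺]); log Q = -1.865.
E = E° − (0.0592/n) log Q = +0.10 − (0.0592/2)(-1.865) = +0.155 V.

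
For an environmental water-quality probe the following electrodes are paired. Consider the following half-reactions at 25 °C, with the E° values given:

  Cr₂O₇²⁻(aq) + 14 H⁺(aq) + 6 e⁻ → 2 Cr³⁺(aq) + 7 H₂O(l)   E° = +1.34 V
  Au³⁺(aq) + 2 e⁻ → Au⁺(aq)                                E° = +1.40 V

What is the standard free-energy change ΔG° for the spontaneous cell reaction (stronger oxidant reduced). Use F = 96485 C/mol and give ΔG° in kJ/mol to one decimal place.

Au³⁺/Au⁺ (E° = +1.40 V) is the cathode; Cr₂O₇²⁻/Cr³⁺ (E° = +1.34 V) is the anode, so E°cell = +0.06 V.
Balancing electrons gives n = 6 (lcm of 2 and 6).
ΔG° = −nFE° = −(6)(96485)(+0.06) = -34,735 J = -34.7 kJ/mol.

-34.7 kJ/mol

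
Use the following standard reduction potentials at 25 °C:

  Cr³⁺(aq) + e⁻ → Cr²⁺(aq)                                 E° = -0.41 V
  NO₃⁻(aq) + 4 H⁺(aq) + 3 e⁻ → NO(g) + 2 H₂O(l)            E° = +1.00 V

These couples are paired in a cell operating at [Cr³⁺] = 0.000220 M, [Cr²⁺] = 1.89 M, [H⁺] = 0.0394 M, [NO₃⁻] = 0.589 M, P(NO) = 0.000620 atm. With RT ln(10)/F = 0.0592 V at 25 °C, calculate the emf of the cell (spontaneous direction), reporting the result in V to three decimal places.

NO₃⁻/NO is the cathode (higher E°), Cr³⁺/Cr²⁺ the anode: E°cell = +1.00 − (-0.41) = +1.41 V, n = 3.
Overall: NO₃⁻(aq) + 4 H⁺(aq) + 3 Cr²⁺(aq) → NO(g) + 2 H₂O(l) + 3 Cr³⁺(aq)
Q = P(NO)·[Cr³⁺]^3 / ([NO₃⁻]·[H⁺]^4·[Cr²⁺]^3); log Q = -9.162.
E = E° − (0.0592/n) log Q = +1.41 − (0.0592/3)(-9.162) = +1.591 V.

+1.591 V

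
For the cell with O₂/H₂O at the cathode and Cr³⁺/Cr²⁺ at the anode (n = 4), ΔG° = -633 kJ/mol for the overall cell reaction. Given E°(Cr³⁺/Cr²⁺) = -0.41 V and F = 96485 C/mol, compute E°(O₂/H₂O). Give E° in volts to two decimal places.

+1.23 V

E°cell = −ΔG°/(nF) = −(-633×10³)/((4)(96485)) = +1.640 V.
Since O₂/H₂O is the cathode and Cr³⁺/Cr²⁺ the anode, E°cell = E°(O₂/H₂O) − E°(Cr³⁺/Cr²⁺).
So E°(O₂/H₂O) = E°cell + E°(Cr³⁺/Cr²⁺) = +1.640 + (-0.41) = +1.23 V.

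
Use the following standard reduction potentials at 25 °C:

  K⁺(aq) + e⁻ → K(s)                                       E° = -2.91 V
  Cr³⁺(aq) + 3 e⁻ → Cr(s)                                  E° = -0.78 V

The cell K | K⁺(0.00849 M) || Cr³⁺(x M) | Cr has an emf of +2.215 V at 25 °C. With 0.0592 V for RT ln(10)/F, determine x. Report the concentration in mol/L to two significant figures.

Cr³⁺/Cr is the cathode, K⁺/K the anode: E°cell = +2.13 V, n = 3.
Overall reaction: Cr³⁺(aq) + 3 K(s) → Cr(s) + 3 K⁺(aq); Q = [K⁺]^3/[Cr³⁺]^1.
From E = E° − (0.0592/n) log Q: log Q = (E° − E)·n/0.0592 = (+2.13 − (+2.215))·3/0.0592 = -4.3074.
So 1·log[Cr³⁺] = 3·log(0.00849) − log Q = -6.2133 − (-4.3074) = -1.9059; [Cr³⁺] = 10^(-1.9059) ≈ 0.012 M.

0.012 M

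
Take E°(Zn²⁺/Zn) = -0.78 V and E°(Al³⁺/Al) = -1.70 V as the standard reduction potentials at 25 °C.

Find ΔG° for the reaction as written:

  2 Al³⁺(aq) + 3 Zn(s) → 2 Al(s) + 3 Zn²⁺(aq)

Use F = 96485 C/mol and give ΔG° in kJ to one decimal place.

As written, Al³⁺/Al is reduced (cathode) and Zn²⁺/Zn is oxidised (anode), so E°cell = (-1.70) − (-0.78) = -0.92 V.
Balancing electrons gives n = 6.
ΔG° = −nFE° = −(6)(96485)(-0.92) = 532,597 J = +532.6 kJ.

+532.6 kJ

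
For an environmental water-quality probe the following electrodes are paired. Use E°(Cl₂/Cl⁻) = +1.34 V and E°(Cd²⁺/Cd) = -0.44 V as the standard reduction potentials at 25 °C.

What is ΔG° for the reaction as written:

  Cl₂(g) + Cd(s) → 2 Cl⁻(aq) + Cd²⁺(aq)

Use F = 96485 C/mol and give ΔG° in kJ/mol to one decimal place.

As written, Cl₂/Cl⁻ is reduced (cathode) and Cd²⁺/Cd is oxidised (anode), so E°cell = (+1.34) − (-0.44) = +1.78 V.
Balancing electrons gives n = 2.
ΔG° = −nFE° = −(2)(96485)(+1.78) = -343,487 J = -343.5 kJ/mol.

-343.5 kJ/mol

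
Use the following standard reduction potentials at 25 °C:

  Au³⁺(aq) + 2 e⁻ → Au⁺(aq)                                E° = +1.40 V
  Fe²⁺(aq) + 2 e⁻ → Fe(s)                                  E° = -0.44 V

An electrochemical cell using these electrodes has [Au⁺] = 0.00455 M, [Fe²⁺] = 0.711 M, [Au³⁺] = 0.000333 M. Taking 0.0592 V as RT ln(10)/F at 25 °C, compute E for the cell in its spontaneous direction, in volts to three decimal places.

+1.811 V

Au³⁺/Au⁺ is the cathode (higher E°), Fe²⁺/Fe the anode: E°cell = +1.40 − (-0.44) = +1.84 V, n = 2.
Overall: Au³⁺(aq) + Fe(s) → Au⁺(aq) + Fe²⁺(aq)
Q = [Au⁺]·[Fe²⁺] / ([Au³⁺]); log Q = 0.987.
E = E° − (0.0592/n) log Q = +1.84 − (0.0592/2)(0.987) = +1.811 V.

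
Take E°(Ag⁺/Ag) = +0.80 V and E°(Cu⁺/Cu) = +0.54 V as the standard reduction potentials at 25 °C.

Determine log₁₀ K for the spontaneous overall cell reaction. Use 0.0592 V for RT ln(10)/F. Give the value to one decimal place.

Cathode: Ag⁺/Ag; anode: Cu⁺/Cu. E°cell = +0.26 V, n = 1.
log K = nE°cell / 0.0592 = (1)(+0.26) / 0.0592 = 4.4.

4.4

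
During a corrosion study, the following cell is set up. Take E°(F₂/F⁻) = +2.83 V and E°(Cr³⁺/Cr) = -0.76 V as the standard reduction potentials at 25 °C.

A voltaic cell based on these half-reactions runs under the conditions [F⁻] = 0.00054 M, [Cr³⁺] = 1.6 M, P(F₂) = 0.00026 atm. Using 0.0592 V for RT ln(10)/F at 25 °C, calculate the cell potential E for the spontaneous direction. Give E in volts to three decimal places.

F₂/F⁻ is the cathode (higher E°), Cr³⁺/Cr the anode: E°cell = +2.83 − (-0.76) = +3.59 V, n = 6.
Overall: 3 F₂(g) + 2 Cr(s) → 6 F⁻(aq) + 2 Cr³⁺(aq)
Q = [F⁻]^6·[Cr³⁺]^2 / (P(F₂)^3); log Q = -8.442.
E = E° − (0.0592/n) log Q = +3.59 − (0.0592/6)(-8.442) = +3.673 V.

+3.673 V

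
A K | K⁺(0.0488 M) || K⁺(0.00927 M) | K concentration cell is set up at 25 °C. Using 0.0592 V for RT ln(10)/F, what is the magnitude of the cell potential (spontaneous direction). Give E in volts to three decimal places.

For a concentration cell E°cell = 0. The 0.0488 M side is the cathode (reduction is favoured where [K⁺] is higher).
With n = 1, E = −(0.0592/1) log([K⁺]ₐₙ/[K⁺]꜀ₐₜ) = −(0.0592/1) log(0.00927/0.0488) = −(0.0592/1)(-0.721) = +0.043 V.

+0.043 V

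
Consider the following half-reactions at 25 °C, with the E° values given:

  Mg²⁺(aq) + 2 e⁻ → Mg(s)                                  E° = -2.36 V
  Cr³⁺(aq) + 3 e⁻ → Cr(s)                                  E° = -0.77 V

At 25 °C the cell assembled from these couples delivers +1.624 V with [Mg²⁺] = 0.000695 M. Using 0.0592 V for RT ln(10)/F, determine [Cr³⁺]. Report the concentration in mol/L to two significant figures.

Cr³⁺/Cr is the cathode, Mg²⁺/Mg the anode: E°cell = +1.59 V, n = 6.
Overall reaction: 2 Cr³⁺(aq) + 3 Mg(s) → 2 Cr(s) + 3 Mg²⁺(aq); Q = [Mg²⁺]^3/[Cr³⁺]^2.
From E = E° − (0.0592/n) log Q: log Q = (E° − E)·n/0.0592 = (+1.59 − (+1.624))·6/0.0592 = -3.4459.
So 2·log[Cr³⁺] = 3·log(0.000695) − log Q = -9.4740 − (-3.4459) = -6.0281; log[Cr³⁺] = -6.0281 / 2 = -3.0141; [Cr³⁺] = 10^(-3.0141) ≈ 0.00097 M.

0.00097 M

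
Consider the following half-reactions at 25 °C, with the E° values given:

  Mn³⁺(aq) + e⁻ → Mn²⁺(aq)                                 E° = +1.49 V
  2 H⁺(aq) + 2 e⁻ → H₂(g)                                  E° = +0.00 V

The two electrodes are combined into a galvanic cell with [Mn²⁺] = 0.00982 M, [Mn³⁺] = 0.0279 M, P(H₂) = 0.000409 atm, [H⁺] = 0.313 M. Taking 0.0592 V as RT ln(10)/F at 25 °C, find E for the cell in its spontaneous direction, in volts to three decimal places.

+1.446 V

Mn³⁺/Mn²⁺ is the cathode (higher E°), H⁺/H₂ the anode: E°cell = +1.49 − (+0.00) = +1.49 V, n = 2.
Overall: 2 Mn³⁺(aq) + H₂(g) → 2 Mn²⁺(aq) + 2 H⁺(aq)
Q = [Mn²⁺]^2·[H⁺]^2 / ([Mn³⁺]^2·P(H₂)); log Q = 1.472.
E = E° − (0.0592/n) log Q = +1.49 − (0.0592/2)(1.472) = +1.446 V.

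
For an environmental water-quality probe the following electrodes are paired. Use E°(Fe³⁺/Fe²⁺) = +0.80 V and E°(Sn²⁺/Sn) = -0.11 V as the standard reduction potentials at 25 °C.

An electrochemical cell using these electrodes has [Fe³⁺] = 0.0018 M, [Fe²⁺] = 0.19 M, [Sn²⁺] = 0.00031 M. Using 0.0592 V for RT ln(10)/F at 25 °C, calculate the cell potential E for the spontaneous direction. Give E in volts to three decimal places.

Fe³⁺/Fe²⁺ is the cathode (higher E°), Sn²⁺/Sn the anode: E°cell = +0.80 − (-0.11) = +0.91 V, n = 2.
Overall: 2 Fe³⁺(aq) + Sn(s) → 2 Fe²⁺(aq) + Sn²⁺(aq)
Q = [Fe²⁺]^2·[Sn²⁺] / ([Fe³⁺]^2); log Q = 0.538.
E = E° − (0.0592/n) log Q = +0.91 − (0.0592/2)(0.538) = +0.894 V.

+0.894 V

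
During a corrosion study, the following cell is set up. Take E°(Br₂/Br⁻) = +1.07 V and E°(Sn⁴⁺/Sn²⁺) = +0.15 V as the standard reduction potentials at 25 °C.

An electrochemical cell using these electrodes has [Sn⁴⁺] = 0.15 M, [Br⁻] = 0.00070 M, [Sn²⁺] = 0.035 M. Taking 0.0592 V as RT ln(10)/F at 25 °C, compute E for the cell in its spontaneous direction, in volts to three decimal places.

+1.088 V

Br₂/Br⁻ is the cathode (higher E°), Sn⁴⁺/Sn²⁺ the anode: E°cell = +1.07 − (+0.15) = +0.92 V, n = 2.
Overall: Br₂(l) + Sn²⁺(aq) → 2 Br⁻(aq) + Sn⁴⁺(aq)
Q = [Br⁻]^2·[Sn⁴⁺] / ([Sn²⁺]); log Q = -5.678.
E = E° − (0.0592/n) log Q = +0.92 − (0.0592/2)(-5.678) = +1.088 V.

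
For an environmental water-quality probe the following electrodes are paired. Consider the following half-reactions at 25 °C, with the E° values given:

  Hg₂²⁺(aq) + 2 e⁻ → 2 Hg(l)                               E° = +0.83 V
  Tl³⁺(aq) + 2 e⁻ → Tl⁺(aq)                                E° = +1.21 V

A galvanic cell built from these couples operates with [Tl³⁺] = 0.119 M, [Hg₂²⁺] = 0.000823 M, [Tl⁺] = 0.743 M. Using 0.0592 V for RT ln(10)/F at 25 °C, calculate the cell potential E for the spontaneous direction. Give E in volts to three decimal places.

+0.448 V

Tl³⁺/Tl⁺ is the cathode (higher E°), Hg₂²⁺/Hg the anode: E°cell = +1.21 − (+0.83) = +0.38 V, n = 2.
Overall: Tl³⁺(aq) + 2 Hg(l) → Tl⁺(aq) + Hg₂²⁺(aq)
Q = [Tl⁺]·[Hg₂²⁺] / ([Tl³⁺]); log Q = -2.289.
E = E° − (0.0592/n) log Q = +0.38 − (0.0592/2)(-2.289) = +0.448 V.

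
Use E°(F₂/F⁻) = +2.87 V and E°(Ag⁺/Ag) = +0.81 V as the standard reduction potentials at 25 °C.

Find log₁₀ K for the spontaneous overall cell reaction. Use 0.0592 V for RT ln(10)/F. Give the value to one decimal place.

69.6

Cathode: F₂/F⁻; anode: Ag⁺/Ag. E°cell = +2.06 V, n = 2.
log K = nE°cell / 0.0592 = (2)(+2.06) / 0.0592 = 69.6.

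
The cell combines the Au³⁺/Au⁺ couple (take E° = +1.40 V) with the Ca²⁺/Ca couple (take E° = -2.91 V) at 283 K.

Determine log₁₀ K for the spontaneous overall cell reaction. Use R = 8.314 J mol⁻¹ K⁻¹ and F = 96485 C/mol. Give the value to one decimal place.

Cathode: Au³⁺/Au⁺; anode: Ca²⁺/Ca. E°cell = (+1.40) − (-2.91) = +4.31 V, with n = 2.
ΔG° = −nFE° = −RT ln K, so ln K = nFE°/(RT) = (2)(96485)(+4.31) / ((8.314)(283)) = 353.485.
log₁₀ K = 353.485 / ln 10 = 153.5.

153.5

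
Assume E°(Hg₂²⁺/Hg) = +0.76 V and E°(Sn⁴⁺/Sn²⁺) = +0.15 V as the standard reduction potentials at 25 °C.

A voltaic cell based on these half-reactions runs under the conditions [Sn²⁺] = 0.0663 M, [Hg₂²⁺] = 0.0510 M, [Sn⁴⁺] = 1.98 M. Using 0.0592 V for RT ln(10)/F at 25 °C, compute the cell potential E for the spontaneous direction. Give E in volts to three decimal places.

+0.528 V

Hg₂²⁺/Hg is the cathode (higher E°), Sn⁴⁺/Sn²⁺ the anode: E°cell = +0.76 − (+0.15) = +0.61 V, n = 2.
Overall: Hg₂²⁺(aq) + Sn²⁺(aq) → 2 Hg(l) + Sn⁴⁺(aq)
Q = [Sn⁴⁺] / ([Hg₂²⁺]·[Sn²⁺]); log Q = 2.768.
E = E° − (0.0592/n) log Q = +0.61 − (0.0592/2)(2.768) = +0.528 V.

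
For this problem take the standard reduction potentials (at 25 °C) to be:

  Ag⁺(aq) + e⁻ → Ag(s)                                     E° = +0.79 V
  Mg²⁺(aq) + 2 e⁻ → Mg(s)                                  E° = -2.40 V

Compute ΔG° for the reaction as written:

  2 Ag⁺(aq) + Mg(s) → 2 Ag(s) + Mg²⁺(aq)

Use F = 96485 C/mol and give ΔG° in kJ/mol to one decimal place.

-615.6 kJ/mol

As written, Ag⁺/Ag is reduced (cathode) and Mg²⁺/Mg is oxidised (anode), so E°cell = (+0.79) − (-2.40) = +3.19 V.
Balancing electrons gives n = 2.
ΔG° = −nFE° = −(2)(96485)(+3.19) = -615,574 J = -615.6 kJ/mol.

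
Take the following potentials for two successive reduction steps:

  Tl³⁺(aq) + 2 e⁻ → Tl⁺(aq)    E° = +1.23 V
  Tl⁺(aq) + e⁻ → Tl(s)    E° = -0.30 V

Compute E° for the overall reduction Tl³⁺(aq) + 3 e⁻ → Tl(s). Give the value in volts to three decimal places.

Standard free energies of sequential steps add: ΔG°₃ = ΔG°₁ + ΔG°₂, so n₃E°₃ = n₁E°₁ + n₂E°₂.
E°₃ = (2×+1.23 + 1×-0.30) / 3 = (+2.160) / 3 = +0.720 V.
Simply averaging or adding the two E° values would be wrong; the electron-weighted sum is required.

+0.720 V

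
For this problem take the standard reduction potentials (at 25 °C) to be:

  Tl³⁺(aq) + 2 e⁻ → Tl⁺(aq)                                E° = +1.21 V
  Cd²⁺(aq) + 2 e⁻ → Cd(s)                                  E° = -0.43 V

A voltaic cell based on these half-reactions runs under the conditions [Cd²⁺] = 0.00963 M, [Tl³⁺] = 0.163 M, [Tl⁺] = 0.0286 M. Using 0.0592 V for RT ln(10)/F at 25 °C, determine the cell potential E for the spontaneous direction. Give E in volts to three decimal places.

+1.722 V

Tl³⁺/Tl⁺ is the cathode (higher E°), Cd²⁺/Cd the anode: E°cell = +1.21 − (-0.43) = +1.64 V, n = 2.
Overall: Tl³⁺(aq) + Cd(s) → Tl⁺(aq) + Cd²⁺(aq)
Q = [Tl⁺]·[Cd²⁺] / ([Tl³⁺]); log Q = -2.772.
E = E° − (0.0592/n) log Q = +1.64 − (0.0592/2)(-2.772) = +1.722 V.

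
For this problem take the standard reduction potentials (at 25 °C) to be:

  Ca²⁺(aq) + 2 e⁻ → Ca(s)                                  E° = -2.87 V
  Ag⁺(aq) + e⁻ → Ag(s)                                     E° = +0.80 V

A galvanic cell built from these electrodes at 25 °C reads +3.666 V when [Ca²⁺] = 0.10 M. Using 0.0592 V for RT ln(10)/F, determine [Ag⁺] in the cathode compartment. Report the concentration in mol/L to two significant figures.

Ag⁺/Ag is the cathode, Ca²⁺/Ca the anode: E°cell = +3.67 V, n = 2.
Overall reaction: 2 Ag⁺(aq) + Ca(s) → 2 Ag(s) + Ca²⁺(aq); Q = [Ca²⁺]^1/[Ag⁺]^2.
From E = E° − (0.0592/n) log Q: log Q = (E° − E)·n/0.0592 = (+3.67 − (+3.666))·2/0.0592 = 0.1351.
So 2·log[Ag⁺] = 1·log(0.1) − log Q = -1.0000 − (0.1351) = -1.1351; log[Ag⁺] = -1.1351 / 2 = -0.5675; [Ag⁺] = 10^(-0.5675) ≈ 0.27 M.

0.27 M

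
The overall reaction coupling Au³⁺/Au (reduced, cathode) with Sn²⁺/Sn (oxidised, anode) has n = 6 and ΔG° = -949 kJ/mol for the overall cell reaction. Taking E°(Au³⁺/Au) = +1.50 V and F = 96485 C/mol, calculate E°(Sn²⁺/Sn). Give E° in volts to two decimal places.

-0.14 V

E°cell = −ΔG°/(nF) = −(-949×10³)/((6)(96485)) = +1.639 V.
Since Au³⁺/Au is the cathode and Sn²⁺/Sn the anode, E°cell = E°(Au³⁺/Au) − E°(Sn²⁺/Sn).
So E°(Sn²⁺/Sn) = E°(Au³⁺/Au) − E°cell = (+1.50) − (+1.639) = -0.14 V.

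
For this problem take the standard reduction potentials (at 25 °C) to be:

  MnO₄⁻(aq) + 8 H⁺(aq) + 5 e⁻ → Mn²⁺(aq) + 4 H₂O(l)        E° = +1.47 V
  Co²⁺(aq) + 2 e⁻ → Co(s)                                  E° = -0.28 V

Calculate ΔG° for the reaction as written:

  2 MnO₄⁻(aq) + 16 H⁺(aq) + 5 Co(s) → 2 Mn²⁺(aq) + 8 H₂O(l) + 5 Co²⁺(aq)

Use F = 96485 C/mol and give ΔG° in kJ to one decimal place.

-1688.5 kJ

As written, MnO₄⁻/Mn²⁺ is reduced (cathode) and Co²⁺/Co is oxidised (anode), so E°cell = (+1.47) − (-0.28) = +1.75 V.
Balancing electrons gives n = 10.
ΔG° = −nFE° = −(10)(96485)(+1.75) = -1,688,488 J = -1688.5 kJ.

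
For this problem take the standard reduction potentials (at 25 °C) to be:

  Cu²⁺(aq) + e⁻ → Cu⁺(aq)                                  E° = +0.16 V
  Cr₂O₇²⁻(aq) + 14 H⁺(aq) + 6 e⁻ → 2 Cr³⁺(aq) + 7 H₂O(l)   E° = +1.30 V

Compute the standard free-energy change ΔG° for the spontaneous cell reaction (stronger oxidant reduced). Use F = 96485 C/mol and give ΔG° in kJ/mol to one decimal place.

-660.0 kJ/mol

Cr₂O₇²⁻/Cr³⁺ (E° = +1.30 V) is the cathode; Cu²⁺/Cu⁺ (E° = +0.16 V) is the anode, so E°cell = +1.14 V.
Balancing electrons gives n = 6 (lcm of 6 and 1).
ΔG° = −nFE° = −(6)(96485)(+1.14) = -659,957 J = -660.0 kJ/mol.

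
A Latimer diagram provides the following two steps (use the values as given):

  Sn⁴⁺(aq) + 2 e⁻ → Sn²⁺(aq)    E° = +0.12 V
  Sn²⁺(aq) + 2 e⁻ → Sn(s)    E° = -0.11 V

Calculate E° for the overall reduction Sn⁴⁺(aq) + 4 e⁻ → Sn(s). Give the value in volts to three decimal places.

+0.005 V

Since ΔG° = −nFE° is additive over sequential reductions, n₃E°₃ = n₁E°₁ + n₂E°₂.
E°₃ = (2×+0.12 + 2×-0.11) / 4 = (+0.020) / 4 = +0.005 V.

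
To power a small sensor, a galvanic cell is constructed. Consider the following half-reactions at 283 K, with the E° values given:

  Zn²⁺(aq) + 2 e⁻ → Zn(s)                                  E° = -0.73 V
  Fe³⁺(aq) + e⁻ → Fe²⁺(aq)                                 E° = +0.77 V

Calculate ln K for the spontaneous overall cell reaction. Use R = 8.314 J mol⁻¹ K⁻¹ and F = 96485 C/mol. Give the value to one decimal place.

Cathode: Fe³⁺/Fe²⁺; anode: Zn²⁺/Zn. E°cell = (+0.77) − (-0.73) = +1.50 V, with n = 2.
ΔG° = −nFE° = −RT ln K, so ln K = nFE°/(RT) = (2)(96485)(+1.50) / ((8.314)(283)) = 123.023.

123.0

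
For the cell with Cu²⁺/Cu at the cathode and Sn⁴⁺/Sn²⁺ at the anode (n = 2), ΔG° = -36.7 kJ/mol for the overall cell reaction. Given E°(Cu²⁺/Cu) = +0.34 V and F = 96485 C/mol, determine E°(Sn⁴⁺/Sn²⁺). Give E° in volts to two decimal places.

+0.15 V

E°cell = −ΔG°/(nF) = −(-36.7×10³)/((2)(96485)) = +0.190 V.
Since Cu²⁺/Cu is the cathode and Sn⁴⁺/Sn²⁺ the anode, E°cell = E°(Cu²⁺/Cu) − E°(Sn⁴⁺/Sn²⁺).
So E°(Sn⁴⁺/Sn²⁺) = E°(Cu²⁺/Cu) − E°cell = (+0.34) − (+0.190) = +0.15 V.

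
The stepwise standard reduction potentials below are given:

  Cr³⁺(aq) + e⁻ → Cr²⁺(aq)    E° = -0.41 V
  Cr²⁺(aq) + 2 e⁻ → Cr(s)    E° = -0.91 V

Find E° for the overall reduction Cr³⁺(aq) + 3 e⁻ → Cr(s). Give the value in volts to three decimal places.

-0.743 V

Since ΔG° = −nFE° is additive over sequential reductions, n₃E°₃ = n₁E°₁ + n₂E°₂.
E°₃ = (1×-0.41 + 2×-0.91) / 3 = (-2.230) / 3 = -0.743 V.
Simply averaging or adding the two E° values would be wrong; the electron-weighted sum is required.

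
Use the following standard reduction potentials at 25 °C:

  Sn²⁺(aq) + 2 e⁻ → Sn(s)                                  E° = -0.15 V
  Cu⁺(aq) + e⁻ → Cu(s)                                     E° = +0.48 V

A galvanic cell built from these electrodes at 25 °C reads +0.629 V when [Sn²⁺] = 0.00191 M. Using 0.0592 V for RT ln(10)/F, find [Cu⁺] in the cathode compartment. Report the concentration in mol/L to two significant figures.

0.042 M

Cu⁺/Cu is the cathode, Sn²⁺/Sn the anode: E°cell = +0.63 V, n = 2.
Overall reaction: 2 Cu⁺(aq) + Sn(s) → 2 Cu(s) + Sn²⁺(aq); Q = [Sn²⁺]^1/[Cu⁺]^2.
From E = E° − (0.0592/n) log Q: log Q = (E° − E)·n/0.0592 = (+0.63 − (+0.629))·2/0.0592 = 0.0338.
So 2·log[Cu⁺] = 1·log(0.00191) − log Q = -2.7190 − (0.0338) = -2.7528; log[Cu⁺] = -2.7528 / 2 = -1.3764; [Cu⁺] = 10^(-1.3764) ≈ 0.042 M.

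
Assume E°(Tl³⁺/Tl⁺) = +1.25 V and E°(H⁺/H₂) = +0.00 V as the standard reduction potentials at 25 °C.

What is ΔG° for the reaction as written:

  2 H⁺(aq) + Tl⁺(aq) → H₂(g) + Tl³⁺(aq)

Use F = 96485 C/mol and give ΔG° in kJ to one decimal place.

As written, H⁺/H₂ is reduced (cathode) and Tl³⁺/Tl⁺ is oxidised (anode), so E°cell = (+0.00) − (+1.25) = -1.25 V.
Balancing electrons gives n = 2.
ΔG° = −nFE° = −(2)(96485)(-1.25) = 241,212 J = +241.2 kJ.

+241.2 kJ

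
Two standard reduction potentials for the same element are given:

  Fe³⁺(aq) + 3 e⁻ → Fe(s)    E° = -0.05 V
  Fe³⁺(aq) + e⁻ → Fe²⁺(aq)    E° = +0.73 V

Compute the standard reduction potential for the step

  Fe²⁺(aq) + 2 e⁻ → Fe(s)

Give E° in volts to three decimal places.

-0.440 V

Sequential free energies add, so n₃E°₃ = n₁E°₁ + n₂E°₂.
With n₃ = 3, and the known step contributing 1×(+0.73) V, the unknown satisfies 2·E° = 3×(-0.05) − 1×(+0.73) = -0.880.
E° = -0.880 / 2 = -0.440 V.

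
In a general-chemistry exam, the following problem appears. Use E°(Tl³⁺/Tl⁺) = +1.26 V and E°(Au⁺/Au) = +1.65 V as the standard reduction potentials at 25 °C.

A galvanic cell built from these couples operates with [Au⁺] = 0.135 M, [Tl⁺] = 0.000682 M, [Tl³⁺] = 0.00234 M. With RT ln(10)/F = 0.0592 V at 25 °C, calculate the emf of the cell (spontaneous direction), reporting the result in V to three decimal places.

Au⁺/Au is the cathode (higher E°), Tl³⁺/Tl⁺ the anode: E°cell = +1.65 − (+1.26) = +0.39 V, n = 2.
Overall: 2 Au⁺(aq) + Tl⁺(aq) → 2 Au(s) + Tl³⁺(aq)
Q = [Tl³⁺] / ([Au⁺]^2·[Tl⁺]); log Q = 2.275.
E = E° − (0.0592/n) log Q = +0.39 − (0.0592/2)(2.275) = +0.323 V.

+0.323 V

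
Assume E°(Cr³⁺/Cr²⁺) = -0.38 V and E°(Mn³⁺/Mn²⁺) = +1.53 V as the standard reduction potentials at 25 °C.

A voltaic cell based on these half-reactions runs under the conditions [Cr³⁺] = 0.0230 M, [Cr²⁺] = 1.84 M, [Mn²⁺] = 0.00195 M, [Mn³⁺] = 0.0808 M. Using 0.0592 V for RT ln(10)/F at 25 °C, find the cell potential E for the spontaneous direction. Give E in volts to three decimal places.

+2.118 V

Mn³⁺/Mn²⁺ is the cathode (higher E°), Cr³⁺/Cr²⁺ the anode: E°cell = +1.53 − (-0.38) = +1.91 V, n = 1.
Overall: Mn³⁺(aq) + Cr²⁺(aq) → Mn²⁺(aq) + Cr³⁺(aq)
Q = [Mn²⁺]·[Cr³⁺] / ([Mn³⁺]·[Cr²⁺]); log Q = -3.520.
E = E° − (0.0592/n) log Q = +1.91 − (0.0592/1)(-3.520) = +2.118 V.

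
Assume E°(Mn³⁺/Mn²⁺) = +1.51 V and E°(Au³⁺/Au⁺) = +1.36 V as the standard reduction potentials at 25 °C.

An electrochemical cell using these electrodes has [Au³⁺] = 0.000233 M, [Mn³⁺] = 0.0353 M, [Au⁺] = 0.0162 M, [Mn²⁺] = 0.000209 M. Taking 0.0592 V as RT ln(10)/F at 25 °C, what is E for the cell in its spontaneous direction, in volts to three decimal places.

+0.336 V

Mn³⁺/Mn²⁺ is the cathode (higher E°), Au³⁺/Au⁺ the anode: E°cell = +1.51 − (+1.36) = +0.15 V, n = 2.
Overall: 2 Mn³⁺(aq) + Au⁺(aq) → 2 Mn²⁺(aq) + Au³⁺(aq)
Q = [Mn²⁺]^2·[Au³⁺] / ([Mn³⁺]^2·[Au⁺]); log Q = -6.297.
E = E° − (0.0592/n) log Q = +0.15 − (0.0592/2)(-6.297) = +0.336 V.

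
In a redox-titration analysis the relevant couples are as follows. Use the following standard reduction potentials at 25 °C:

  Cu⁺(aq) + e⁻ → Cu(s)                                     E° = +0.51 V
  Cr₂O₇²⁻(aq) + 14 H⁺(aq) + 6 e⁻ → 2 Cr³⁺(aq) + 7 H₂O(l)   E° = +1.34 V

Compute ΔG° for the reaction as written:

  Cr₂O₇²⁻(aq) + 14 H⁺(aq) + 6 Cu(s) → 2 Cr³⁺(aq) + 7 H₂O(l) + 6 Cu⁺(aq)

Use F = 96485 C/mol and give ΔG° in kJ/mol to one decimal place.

As written, Cr₂O₇²⁻/Cr³⁺ is reduced (cathode) and Cu⁺/Cu is oxidised (anode), so E°cell = (+1.34) − (+0.51) = +0.83 V.
Balancing electrons gives n = 6.
ΔG° = −nFE° = −(6)(96485)(+0.83) = -480,495 J = -480.5 kJ/mol.

-480.5 kJ/mol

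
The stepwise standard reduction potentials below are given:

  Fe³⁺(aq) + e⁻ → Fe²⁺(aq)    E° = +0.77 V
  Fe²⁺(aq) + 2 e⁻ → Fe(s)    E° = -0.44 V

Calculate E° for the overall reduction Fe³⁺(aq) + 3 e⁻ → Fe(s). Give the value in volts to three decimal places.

-0.037 V

Since ΔG° = −nFE° is additive over sequential reductions, n₃E°₃ = n₁E°₁ + n₂E°₂.
E°₃ = (1×+0.77 + 2×-0.44) / 3 = (-0.110) / 3 = -0.037 V.
Simply averaging or adding the two E° values would be wrong; the electron-weighted sum is required.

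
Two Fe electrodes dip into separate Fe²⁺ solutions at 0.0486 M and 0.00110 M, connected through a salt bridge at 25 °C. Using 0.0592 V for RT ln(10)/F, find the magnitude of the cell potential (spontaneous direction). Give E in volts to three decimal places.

For a concentration cell E°cell = 0. The 0.0486 M side is the cathode (reduction is favoured where [Fe²⁺] is higher).
With n = 2, E = −(0.0592/2) log([Fe²⁺]ₐₙ/[Fe²⁺]꜀ₐₜ) = −(0.0592/2) log(0.0011/0.0486) = −(0.0592/2)(-1.645) = +0.049 V.

+0.049 V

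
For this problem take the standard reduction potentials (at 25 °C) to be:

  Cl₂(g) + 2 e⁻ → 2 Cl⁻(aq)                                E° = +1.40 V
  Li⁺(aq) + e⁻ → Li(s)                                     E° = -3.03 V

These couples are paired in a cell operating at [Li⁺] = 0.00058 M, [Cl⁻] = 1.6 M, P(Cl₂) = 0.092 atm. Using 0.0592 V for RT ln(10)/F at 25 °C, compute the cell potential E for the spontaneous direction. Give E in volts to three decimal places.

+4.579 V

Cl₂/Cl⁻ is the cathode (higher E°), Li⁺/Li the anode: E°cell = +1.40 − (-3.03) = +4.43 V, n = 2.
Overall: Cl₂(g) + 2 Li(s) → 2 Cl⁻(aq) + 2 Li⁺(aq)
Q = [Cl⁻]^2·[Li⁺]^2 / (P(Cl₂)); log Q = -5.029.
E = E° − (0.0592/n) log Q = +4.43 − (0.0592/2)(-5.029) = +4.579 V.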